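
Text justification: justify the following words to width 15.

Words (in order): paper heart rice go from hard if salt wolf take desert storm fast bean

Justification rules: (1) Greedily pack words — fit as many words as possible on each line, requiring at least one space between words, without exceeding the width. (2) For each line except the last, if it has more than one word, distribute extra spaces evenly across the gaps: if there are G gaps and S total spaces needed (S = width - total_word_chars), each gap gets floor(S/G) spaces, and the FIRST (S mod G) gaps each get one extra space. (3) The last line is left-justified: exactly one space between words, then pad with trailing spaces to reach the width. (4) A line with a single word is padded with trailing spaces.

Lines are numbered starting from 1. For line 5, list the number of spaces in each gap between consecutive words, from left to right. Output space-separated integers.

Answer: 4

Derivation:
Line 1: ['paper', 'heart'] (min_width=11, slack=4)
Line 2: ['rice', 'go', 'from'] (min_width=12, slack=3)
Line 3: ['hard', 'if', 'salt'] (min_width=12, slack=3)
Line 4: ['wolf', 'take'] (min_width=9, slack=6)
Line 5: ['desert', 'storm'] (min_width=12, slack=3)
Line 6: ['fast', 'bean'] (min_width=9, slack=6)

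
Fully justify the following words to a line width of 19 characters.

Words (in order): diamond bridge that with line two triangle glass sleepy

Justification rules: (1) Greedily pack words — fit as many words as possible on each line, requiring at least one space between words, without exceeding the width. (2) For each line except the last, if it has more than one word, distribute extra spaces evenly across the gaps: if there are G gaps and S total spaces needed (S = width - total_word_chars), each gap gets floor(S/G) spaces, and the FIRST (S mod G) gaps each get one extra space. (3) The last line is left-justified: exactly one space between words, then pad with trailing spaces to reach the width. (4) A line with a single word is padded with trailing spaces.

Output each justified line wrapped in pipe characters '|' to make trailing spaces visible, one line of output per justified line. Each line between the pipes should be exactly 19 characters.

Answer: |diamond bridge that|
|with    line    two|
|triangle      glass|
|sleepy             |

Derivation:
Line 1: ['diamond', 'bridge', 'that'] (min_width=19, slack=0)
Line 2: ['with', 'line', 'two'] (min_width=13, slack=6)
Line 3: ['triangle', 'glass'] (min_width=14, slack=5)
Line 4: ['sleepy'] (min_width=6, slack=13)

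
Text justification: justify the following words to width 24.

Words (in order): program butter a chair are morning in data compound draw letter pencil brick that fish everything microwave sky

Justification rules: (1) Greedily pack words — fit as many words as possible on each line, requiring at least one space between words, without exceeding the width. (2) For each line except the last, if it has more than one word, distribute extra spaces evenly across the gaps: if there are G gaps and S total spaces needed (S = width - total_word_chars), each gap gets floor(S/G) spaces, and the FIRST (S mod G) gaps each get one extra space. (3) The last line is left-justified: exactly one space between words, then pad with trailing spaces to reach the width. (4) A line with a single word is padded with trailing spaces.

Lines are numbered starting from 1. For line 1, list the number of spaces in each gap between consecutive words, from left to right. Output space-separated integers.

Answer: 2 2 1

Derivation:
Line 1: ['program', 'butter', 'a', 'chair'] (min_width=22, slack=2)
Line 2: ['are', 'morning', 'in', 'data'] (min_width=19, slack=5)
Line 3: ['compound', 'draw', 'letter'] (min_width=20, slack=4)
Line 4: ['pencil', 'brick', 'that', 'fish'] (min_width=22, slack=2)
Line 5: ['everything', 'microwave', 'sky'] (min_width=24, slack=0)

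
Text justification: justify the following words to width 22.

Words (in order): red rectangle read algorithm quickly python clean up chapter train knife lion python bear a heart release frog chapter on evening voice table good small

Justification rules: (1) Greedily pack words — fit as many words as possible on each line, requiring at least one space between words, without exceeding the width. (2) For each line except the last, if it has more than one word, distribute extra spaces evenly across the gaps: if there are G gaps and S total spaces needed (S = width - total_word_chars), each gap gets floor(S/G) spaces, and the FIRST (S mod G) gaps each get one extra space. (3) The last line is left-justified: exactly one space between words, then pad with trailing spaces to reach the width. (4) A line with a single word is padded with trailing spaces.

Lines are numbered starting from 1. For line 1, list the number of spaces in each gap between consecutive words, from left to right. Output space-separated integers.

Answer: 3 3

Derivation:
Line 1: ['red', 'rectangle', 'read'] (min_width=18, slack=4)
Line 2: ['algorithm', 'quickly'] (min_width=17, slack=5)
Line 3: ['python', 'clean', 'up'] (min_width=15, slack=7)
Line 4: ['chapter', 'train', 'knife'] (min_width=19, slack=3)
Line 5: ['lion', 'python', 'bear', 'a'] (min_width=18, slack=4)
Line 6: ['heart', 'release', 'frog'] (min_width=18, slack=4)
Line 7: ['chapter', 'on', 'evening'] (min_width=18, slack=4)
Line 8: ['voice', 'table', 'good', 'small'] (min_width=22, slack=0)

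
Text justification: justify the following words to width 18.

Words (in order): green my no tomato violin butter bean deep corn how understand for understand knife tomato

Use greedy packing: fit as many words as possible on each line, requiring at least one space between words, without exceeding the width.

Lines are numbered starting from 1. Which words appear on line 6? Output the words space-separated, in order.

Answer: tomato

Derivation:
Line 1: ['green', 'my', 'no', 'tomato'] (min_width=18, slack=0)
Line 2: ['violin', 'butter', 'bean'] (min_width=18, slack=0)
Line 3: ['deep', 'corn', 'how'] (min_width=13, slack=5)
Line 4: ['understand', 'for'] (min_width=14, slack=4)
Line 5: ['understand', 'knife'] (min_width=16, slack=2)
Line 6: ['tomato'] (min_width=6, slack=12)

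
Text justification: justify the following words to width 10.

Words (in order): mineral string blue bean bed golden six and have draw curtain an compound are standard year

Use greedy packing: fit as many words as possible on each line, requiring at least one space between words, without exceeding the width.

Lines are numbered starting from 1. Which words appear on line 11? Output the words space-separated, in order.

Line 1: ['mineral'] (min_width=7, slack=3)
Line 2: ['string'] (min_width=6, slack=4)
Line 3: ['blue', 'bean'] (min_width=9, slack=1)
Line 4: ['bed', 'golden'] (min_width=10, slack=0)
Line 5: ['six', 'and'] (min_width=7, slack=3)
Line 6: ['have', 'draw'] (min_width=9, slack=1)
Line 7: ['curtain', 'an'] (min_width=10, slack=0)
Line 8: ['compound'] (min_width=8, slack=2)
Line 9: ['are'] (min_width=3, slack=7)
Line 10: ['standard'] (min_width=8, slack=2)
Line 11: ['year'] (min_width=4, slack=6)

Answer: year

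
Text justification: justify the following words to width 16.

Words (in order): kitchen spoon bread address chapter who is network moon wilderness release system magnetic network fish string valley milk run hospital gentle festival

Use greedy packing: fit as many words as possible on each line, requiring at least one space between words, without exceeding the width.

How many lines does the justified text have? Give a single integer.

Line 1: ['kitchen', 'spoon'] (min_width=13, slack=3)
Line 2: ['bread', 'address'] (min_width=13, slack=3)
Line 3: ['chapter', 'who', 'is'] (min_width=14, slack=2)
Line 4: ['network', 'moon'] (min_width=12, slack=4)
Line 5: ['wilderness'] (min_width=10, slack=6)
Line 6: ['release', 'system'] (min_width=14, slack=2)
Line 7: ['magnetic', 'network'] (min_width=16, slack=0)
Line 8: ['fish', 'string'] (min_width=11, slack=5)
Line 9: ['valley', 'milk', 'run'] (min_width=15, slack=1)
Line 10: ['hospital', 'gentle'] (min_width=15, slack=1)
Line 11: ['festival'] (min_width=8, slack=8)
Total lines: 11

Answer: 11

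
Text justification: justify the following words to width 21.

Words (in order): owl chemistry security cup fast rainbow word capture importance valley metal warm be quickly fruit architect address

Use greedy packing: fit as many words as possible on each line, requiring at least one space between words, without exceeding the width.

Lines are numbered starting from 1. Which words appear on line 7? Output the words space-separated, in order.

Line 1: ['owl', 'chemistry'] (min_width=13, slack=8)
Line 2: ['security', 'cup', 'fast'] (min_width=17, slack=4)
Line 3: ['rainbow', 'word', 'capture'] (min_width=20, slack=1)
Line 4: ['importance', 'valley'] (min_width=17, slack=4)
Line 5: ['metal', 'warm', 'be', 'quickly'] (min_width=21, slack=0)
Line 6: ['fruit', 'architect'] (min_width=15, slack=6)
Line 7: ['address'] (min_width=7, slack=14)

Answer: address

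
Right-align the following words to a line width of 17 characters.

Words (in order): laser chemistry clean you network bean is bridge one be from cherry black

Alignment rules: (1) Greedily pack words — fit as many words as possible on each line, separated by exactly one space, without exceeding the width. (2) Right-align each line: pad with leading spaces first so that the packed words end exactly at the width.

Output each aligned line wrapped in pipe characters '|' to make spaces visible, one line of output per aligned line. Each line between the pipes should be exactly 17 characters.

Line 1: ['laser', 'chemistry'] (min_width=15, slack=2)
Line 2: ['clean', 'you', 'network'] (min_width=17, slack=0)
Line 3: ['bean', 'is', 'bridge'] (min_width=14, slack=3)
Line 4: ['one', 'be', 'from'] (min_width=11, slack=6)
Line 5: ['cherry', 'black'] (min_width=12, slack=5)

Answer: |  laser chemistry|
|clean you network|
|   bean is bridge|
|      one be from|
|     cherry black|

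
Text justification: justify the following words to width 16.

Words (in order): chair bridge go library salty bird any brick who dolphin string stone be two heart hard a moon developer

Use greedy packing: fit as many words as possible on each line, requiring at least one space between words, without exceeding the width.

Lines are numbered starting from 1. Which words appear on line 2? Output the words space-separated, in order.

Line 1: ['chair', 'bridge', 'go'] (min_width=15, slack=1)
Line 2: ['library', 'salty'] (min_width=13, slack=3)
Line 3: ['bird', 'any', 'brick'] (min_width=14, slack=2)
Line 4: ['who', 'dolphin'] (min_width=11, slack=5)
Line 5: ['string', 'stone', 'be'] (min_width=15, slack=1)
Line 6: ['two', 'heart', 'hard', 'a'] (min_width=16, slack=0)
Line 7: ['moon', 'developer'] (min_width=14, slack=2)

Answer: library salty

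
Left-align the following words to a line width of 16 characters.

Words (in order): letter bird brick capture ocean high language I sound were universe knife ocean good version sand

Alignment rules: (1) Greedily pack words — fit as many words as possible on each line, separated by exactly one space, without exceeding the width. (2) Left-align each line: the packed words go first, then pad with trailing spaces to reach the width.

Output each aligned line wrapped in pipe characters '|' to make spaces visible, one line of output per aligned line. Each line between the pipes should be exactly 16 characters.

Line 1: ['letter', 'bird'] (min_width=11, slack=5)
Line 2: ['brick', 'capture'] (min_width=13, slack=3)
Line 3: ['ocean', 'high'] (min_width=10, slack=6)
Line 4: ['language', 'I', 'sound'] (min_width=16, slack=0)
Line 5: ['were', 'universe'] (min_width=13, slack=3)
Line 6: ['knife', 'ocean', 'good'] (min_width=16, slack=0)
Line 7: ['version', 'sand'] (min_width=12, slack=4)

Answer: |letter bird     |
|brick capture   |
|ocean high      |
|language I sound|
|were universe   |
|knife ocean good|
|version sand    |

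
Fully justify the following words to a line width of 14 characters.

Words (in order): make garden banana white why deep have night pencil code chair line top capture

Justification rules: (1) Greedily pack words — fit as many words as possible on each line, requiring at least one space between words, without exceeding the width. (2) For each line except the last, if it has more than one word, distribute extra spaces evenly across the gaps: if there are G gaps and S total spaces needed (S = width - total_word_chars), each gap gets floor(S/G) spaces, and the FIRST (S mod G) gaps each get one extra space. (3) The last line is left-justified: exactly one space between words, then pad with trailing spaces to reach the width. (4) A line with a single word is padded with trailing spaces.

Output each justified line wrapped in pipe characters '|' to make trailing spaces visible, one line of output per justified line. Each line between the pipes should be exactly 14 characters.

Line 1: ['make', 'garden'] (min_width=11, slack=3)
Line 2: ['banana', 'white'] (min_width=12, slack=2)
Line 3: ['why', 'deep', 'have'] (min_width=13, slack=1)
Line 4: ['night', 'pencil'] (min_width=12, slack=2)
Line 5: ['code', 'chair'] (min_width=10, slack=4)
Line 6: ['line', 'top'] (min_width=8, slack=6)
Line 7: ['capture'] (min_width=7, slack=7)

Answer: |make    garden|
|banana   white|
|why  deep have|
|night   pencil|
|code     chair|
|line       top|
|capture       |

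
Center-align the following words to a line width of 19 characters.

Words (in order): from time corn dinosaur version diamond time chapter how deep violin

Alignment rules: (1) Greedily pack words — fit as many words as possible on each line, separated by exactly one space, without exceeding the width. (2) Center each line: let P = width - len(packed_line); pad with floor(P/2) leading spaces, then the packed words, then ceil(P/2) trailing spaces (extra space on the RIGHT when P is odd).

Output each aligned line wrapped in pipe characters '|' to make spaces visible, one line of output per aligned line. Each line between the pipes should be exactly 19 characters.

Answer: |  from time corn   |
| dinosaur version  |
|   diamond time    |
| chapter how deep  |
|      violin       |

Derivation:
Line 1: ['from', 'time', 'corn'] (min_width=14, slack=5)
Line 2: ['dinosaur', 'version'] (min_width=16, slack=3)
Line 3: ['diamond', 'time'] (min_width=12, slack=7)
Line 4: ['chapter', 'how', 'deep'] (min_width=16, slack=3)
Line 5: ['violin'] (min_width=6, slack=13)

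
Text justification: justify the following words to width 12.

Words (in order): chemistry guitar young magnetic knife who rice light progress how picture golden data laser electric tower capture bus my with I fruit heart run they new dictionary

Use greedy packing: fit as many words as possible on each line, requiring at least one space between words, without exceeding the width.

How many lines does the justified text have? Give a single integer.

Answer: 16

Derivation:
Line 1: ['chemistry'] (min_width=9, slack=3)
Line 2: ['guitar', 'young'] (min_width=12, slack=0)
Line 3: ['magnetic'] (min_width=8, slack=4)
Line 4: ['knife', 'who'] (min_width=9, slack=3)
Line 5: ['rice', 'light'] (min_width=10, slack=2)
Line 6: ['progress', 'how'] (min_width=12, slack=0)
Line 7: ['picture'] (min_width=7, slack=5)
Line 8: ['golden', 'data'] (min_width=11, slack=1)
Line 9: ['laser'] (min_width=5, slack=7)
Line 10: ['electric'] (min_width=8, slack=4)
Line 11: ['tower'] (min_width=5, slack=7)
Line 12: ['capture', 'bus'] (min_width=11, slack=1)
Line 13: ['my', 'with', 'I'] (min_width=9, slack=3)
Line 14: ['fruit', 'heart'] (min_width=11, slack=1)
Line 15: ['run', 'they', 'new'] (min_width=12, slack=0)
Line 16: ['dictionary'] (min_width=10, slack=2)
Total lines: 16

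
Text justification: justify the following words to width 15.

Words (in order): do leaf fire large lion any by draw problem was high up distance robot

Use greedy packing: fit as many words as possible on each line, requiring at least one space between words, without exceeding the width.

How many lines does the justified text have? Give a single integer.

Answer: 5

Derivation:
Line 1: ['do', 'leaf', 'fire'] (min_width=12, slack=3)
Line 2: ['large', 'lion', 'any'] (min_width=14, slack=1)
Line 3: ['by', 'draw', 'problem'] (min_width=15, slack=0)
Line 4: ['was', 'high', 'up'] (min_width=11, slack=4)
Line 5: ['distance', 'robot'] (min_width=14, slack=1)
Total lines: 5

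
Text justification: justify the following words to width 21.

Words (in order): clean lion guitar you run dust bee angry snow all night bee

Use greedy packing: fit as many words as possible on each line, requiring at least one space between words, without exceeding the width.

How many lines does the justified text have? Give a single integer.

Line 1: ['clean', 'lion', 'guitar', 'you'] (min_width=21, slack=0)
Line 2: ['run', 'dust', 'bee', 'angry'] (min_width=18, slack=3)
Line 3: ['snow', 'all', 'night', 'bee'] (min_width=18, slack=3)
Total lines: 3

Answer: 3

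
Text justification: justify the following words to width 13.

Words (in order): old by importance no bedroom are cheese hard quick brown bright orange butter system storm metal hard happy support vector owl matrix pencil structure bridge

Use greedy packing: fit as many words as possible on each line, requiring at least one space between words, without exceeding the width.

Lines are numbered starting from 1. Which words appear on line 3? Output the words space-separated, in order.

Answer: bedroom are

Derivation:
Line 1: ['old', 'by'] (min_width=6, slack=7)
Line 2: ['importance', 'no'] (min_width=13, slack=0)
Line 3: ['bedroom', 'are'] (min_width=11, slack=2)
Line 4: ['cheese', 'hard'] (min_width=11, slack=2)
Line 5: ['quick', 'brown'] (min_width=11, slack=2)
Line 6: ['bright', 'orange'] (min_width=13, slack=0)
Line 7: ['butter', 'system'] (min_width=13, slack=0)
Line 8: ['storm', 'metal'] (min_width=11, slack=2)
Line 9: ['hard', 'happy'] (min_width=10, slack=3)
Line 10: ['support'] (min_width=7, slack=6)
Line 11: ['vector', 'owl'] (min_width=10, slack=3)
Line 12: ['matrix', 'pencil'] (min_width=13, slack=0)
Line 13: ['structure'] (min_width=9, slack=4)
Line 14: ['bridge'] (min_width=6, slack=7)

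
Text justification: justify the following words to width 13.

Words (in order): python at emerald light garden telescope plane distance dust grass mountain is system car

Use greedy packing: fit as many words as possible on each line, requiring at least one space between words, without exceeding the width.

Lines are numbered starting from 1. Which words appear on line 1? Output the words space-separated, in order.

Answer: python at

Derivation:
Line 1: ['python', 'at'] (min_width=9, slack=4)
Line 2: ['emerald', 'light'] (min_width=13, slack=0)
Line 3: ['garden'] (min_width=6, slack=7)
Line 4: ['telescope'] (min_width=9, slack=4)
Line 5: ['plane'] (min_width=5, slack=8)
Line 6: ['distance', 'dust'] (min_width=13, slack=0)
Line 7: ['grass'] (min_width=5, slack=8)
Line 8: ['mountain', 'is'] (min_width=11, slack=2)
Line 9: ['system', 'car'] (min_width=10, slack=3)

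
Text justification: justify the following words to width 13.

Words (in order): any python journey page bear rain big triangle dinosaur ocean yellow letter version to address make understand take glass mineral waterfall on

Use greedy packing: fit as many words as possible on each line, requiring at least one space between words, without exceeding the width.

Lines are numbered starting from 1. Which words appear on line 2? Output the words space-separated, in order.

Answer: journey page

Derivation:
Line 1: ['any', 'python'] (min_width=10, slack=3)
Line 2: ['journey', 'page'] (min_width=12, slack=1)
Line 3: ['bear', 'rain', 'big'] (min_width=13, slack=0)
Line 4: ['triangle'] (min_width=8, slack=5)
Line 5: ['dinosaur'] (min_width=8, slack=5)
Line 6: ['ocean', 'yellow'] (min_width=12, slack=1)
Line 7: ['letter'] (min_width=6, slack=7)
Line 8: ['version', 'to'] (min_width=10, slack=3)
Line 9: ['address', 'make'] (min_width=12, slack=1)
Line 10: ['understand'] (min_width=10, slack=3)
Line 11: ['take', 'glass'] (min_width=10, slack=3)
Line 12: ['mineral'] (min_width=7, slack=6)
Line 13: ['waterfall', 'on'] (min_width=12, slack=1)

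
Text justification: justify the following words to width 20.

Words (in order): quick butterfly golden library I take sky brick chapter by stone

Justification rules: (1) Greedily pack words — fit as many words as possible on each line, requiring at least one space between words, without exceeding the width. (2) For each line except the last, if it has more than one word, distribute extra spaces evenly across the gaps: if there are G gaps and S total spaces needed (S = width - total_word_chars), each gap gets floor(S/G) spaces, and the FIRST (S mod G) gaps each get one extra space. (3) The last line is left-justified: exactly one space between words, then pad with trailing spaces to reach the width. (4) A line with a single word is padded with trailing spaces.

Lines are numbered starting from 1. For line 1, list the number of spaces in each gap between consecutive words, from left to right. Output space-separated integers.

Line 1: ['quick', 'butterfly'] (min_width=15, slack=5)
Line 2: ['golden', 'library', 'I'] (min_width=16, slack=4)
Line 3: ['take', 'sky', 'brick'] (min_width=14, slack=6)
Line 4: ['chapter', 'by', 'stone'] (min_width=16, slack=4)

Answer: 6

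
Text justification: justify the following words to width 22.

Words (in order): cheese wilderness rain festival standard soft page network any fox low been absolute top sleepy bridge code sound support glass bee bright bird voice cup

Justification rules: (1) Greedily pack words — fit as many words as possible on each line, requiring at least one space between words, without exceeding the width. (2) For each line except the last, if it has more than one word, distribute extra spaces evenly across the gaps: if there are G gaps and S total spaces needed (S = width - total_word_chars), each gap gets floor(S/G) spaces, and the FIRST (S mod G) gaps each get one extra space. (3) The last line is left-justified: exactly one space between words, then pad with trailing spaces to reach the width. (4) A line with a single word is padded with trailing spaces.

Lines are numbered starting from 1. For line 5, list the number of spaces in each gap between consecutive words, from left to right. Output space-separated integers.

Answer: 3 3

Derivation:
Line 1: ['cheese', 'wilderness', 'rain'] (min_width=22, slack=0)
Line 2: ['festival', 'standard', 'soft'] (min_width=22, slack=0)
Line 3: ['page', 'network', 'any', 'fox'] (min_width=20, slack=2)
Line 4: ['low', 'been', 'absolute', 'top'] (min_width=21, slack=1)
Line 5: ['sleepy', 'bridge', 'code'] (min_width=18, slack=4)
Line 6: ['sound', 'support', 'glass'] (min_width=19, slack=3)
Line 7: ['bee', 'bright', 'bird', 'voice'] (min_width=21, slack=1)
Line 8: ['cup'] (min_width=3, slack=19)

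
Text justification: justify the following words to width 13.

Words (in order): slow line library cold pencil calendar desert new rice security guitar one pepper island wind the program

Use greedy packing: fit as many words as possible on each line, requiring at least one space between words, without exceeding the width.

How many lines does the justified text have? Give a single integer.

Line 1: ['slow', 'line'] (min_width=9, slack=4)
Line 2: ['library', 'cold'] (min_width=12, slack=1)
Line 3: ['pencil'] (min_width=6, slack=7)
Line 4: ['calendar'] (min_width=8, slack=5)
Line 5: ['desert', 'new'] (min_width=10, slack=3)
Line 6: ['rice', 'security'] (min_width=13, slack=0)
Line 7: ['guitar', 'one'] (min_width=10, slack=3)
Line 8: ['pepper', 'island'] (min_width=13, slack=0)
Line 9: ['wind', 'the'] (min_width=8, slack=5)
Line 10: ['program'] (min_width=7, slack=6)
Total lines: 10

Answer: 10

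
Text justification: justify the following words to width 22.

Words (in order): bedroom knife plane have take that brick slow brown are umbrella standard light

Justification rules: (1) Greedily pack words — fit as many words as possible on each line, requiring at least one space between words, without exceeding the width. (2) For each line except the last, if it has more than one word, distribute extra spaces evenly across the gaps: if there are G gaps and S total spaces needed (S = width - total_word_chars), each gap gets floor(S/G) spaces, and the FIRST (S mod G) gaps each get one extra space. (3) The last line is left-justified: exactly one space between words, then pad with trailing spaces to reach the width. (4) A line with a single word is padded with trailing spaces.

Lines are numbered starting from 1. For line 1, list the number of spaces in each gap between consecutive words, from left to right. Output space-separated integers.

Line 1: ['bedroom', 'knife', 'plane'] (min_width=19, slack=3)
Line 2: ['have', 'take', 'that', 'brick'] (min_width=20, slack=2)
Line 3: ['slow', 'brown', 'are'] (min_width=14, slack=8)
Line 4: ['umbrella', 'standard'] (min_width=17, slack=5)
Line 5: ['light'] (min_width=5, slack=17)

Answer: 3 2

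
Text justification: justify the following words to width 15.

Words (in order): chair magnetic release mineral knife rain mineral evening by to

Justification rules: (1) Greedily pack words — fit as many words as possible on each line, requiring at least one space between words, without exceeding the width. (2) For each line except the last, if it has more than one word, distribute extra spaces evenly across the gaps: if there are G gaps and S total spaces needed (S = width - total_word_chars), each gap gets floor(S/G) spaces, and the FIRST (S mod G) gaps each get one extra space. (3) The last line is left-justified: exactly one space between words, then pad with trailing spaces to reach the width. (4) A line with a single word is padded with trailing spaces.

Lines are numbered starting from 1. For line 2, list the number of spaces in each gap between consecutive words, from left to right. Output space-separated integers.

Answer: 1

Derivation:
Line 1: ['chair', 'magnetic'] (min_width=14, slack=1)
Line 2: ['release', 'mineral'] (min_width=15, slack=0)
Line 3: ['knife', 'rain'] (min_width=10, slack=5)
Line 4: ['mineral', 'evening'] (min_width=15, slack=0)
Line 5: ['by', 'to'] (min_width=5, slack=10)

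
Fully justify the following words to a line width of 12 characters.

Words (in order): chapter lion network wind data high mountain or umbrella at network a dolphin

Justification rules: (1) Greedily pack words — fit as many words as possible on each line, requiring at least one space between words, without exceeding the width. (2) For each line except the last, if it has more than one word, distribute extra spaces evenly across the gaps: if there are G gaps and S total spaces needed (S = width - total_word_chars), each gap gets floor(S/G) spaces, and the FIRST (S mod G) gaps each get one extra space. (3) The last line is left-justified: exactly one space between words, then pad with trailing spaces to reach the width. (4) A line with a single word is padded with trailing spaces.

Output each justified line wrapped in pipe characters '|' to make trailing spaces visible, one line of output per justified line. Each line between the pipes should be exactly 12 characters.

Line 1: ['chapter', 'lion'] (min_width=12, slack=0)
Line 2: ['network', 'wind'] (min_width=12, slack=0)
Line 3: ['data', 'high'] (min_width=9, slack=3)
Line 4: ['mountain', 'or'] (min_width=11, slack=1)
Line 5: ['umbrella', 'at'] (min_width=11, slack=1)
Line 6: ['network', 'a'] (min_width=9, slack=3)
Line 7: ['dolphin'] (min_width=7, slack=5)

Answer: |chapter lion|
|network wind|
|data    high|
|mountain  or|
|umbrella  at|
|network    a|
|dolphin     |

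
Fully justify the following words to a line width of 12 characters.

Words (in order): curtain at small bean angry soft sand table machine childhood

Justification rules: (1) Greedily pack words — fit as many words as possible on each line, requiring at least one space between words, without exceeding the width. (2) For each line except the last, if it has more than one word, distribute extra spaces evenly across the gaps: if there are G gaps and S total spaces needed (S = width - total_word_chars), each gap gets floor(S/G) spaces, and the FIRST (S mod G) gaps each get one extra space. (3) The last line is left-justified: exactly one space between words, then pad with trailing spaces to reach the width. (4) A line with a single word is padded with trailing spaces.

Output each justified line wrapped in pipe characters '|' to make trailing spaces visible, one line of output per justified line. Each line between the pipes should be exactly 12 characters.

Answer: |curtain   at|
|small   bean|
|angry   soft|
|sand   table|
|machine     |
|childhood   |

Derivation:
Line 1: ['curtain', 'at'] (min_width=10, slack=2)
Line 2: ['small', 'bean'] (min_width=10, slack=2)
Line 3: ['angry', 'soft'] (min_width=10, slack=2)
Line 4: ['sand', 'table'] (min_width=10, slack=2)
Line 5: ['machine'] (min_width=7, slack=5)
Line 6: ['childhood'] (min_width=9, slack=3)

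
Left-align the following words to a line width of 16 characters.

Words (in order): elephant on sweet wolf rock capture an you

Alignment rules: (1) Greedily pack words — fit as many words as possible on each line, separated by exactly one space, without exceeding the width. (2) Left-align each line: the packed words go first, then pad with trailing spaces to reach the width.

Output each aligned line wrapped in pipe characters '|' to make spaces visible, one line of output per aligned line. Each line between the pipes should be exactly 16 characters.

Answer: |elephant on     |
|sweet wolf rock |
|capture an you  |

Derivation:
Line 1: ['elephant', 'on'] (min_width=11, slack=5)
Line 2: ['sweet', 'wolf', 'rock'] (min_width=15, slack=1)
Line 3: ['capture', 'an', 'you'] (min_width=14, slack=2)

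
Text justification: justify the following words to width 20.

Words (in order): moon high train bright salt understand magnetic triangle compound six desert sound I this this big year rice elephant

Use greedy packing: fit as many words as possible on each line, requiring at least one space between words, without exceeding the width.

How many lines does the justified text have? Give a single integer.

Answer: 7

Derivation:
Line 1: ['moon', 'high', 'train'] (min_width=15, slack=5)
Line 2: ['bright', 'salt'] (min_width=11, slack=9)
Line 3: ['understand', 'magnetic'] (min_width=19, slack=1)
Line 4: ['triangle', 'compound'] (min_width=17, slack=3)
Line 5: ['six', 'desert', 'sound', 'I'] (min_width=18, slack=2)
Line 6: ['this', 'this', 'big', 'year'] (min_width=18, slack=2)
Line 7: ['rice', 'elephant'] (min_width=13, slack=7)
Total lines: 7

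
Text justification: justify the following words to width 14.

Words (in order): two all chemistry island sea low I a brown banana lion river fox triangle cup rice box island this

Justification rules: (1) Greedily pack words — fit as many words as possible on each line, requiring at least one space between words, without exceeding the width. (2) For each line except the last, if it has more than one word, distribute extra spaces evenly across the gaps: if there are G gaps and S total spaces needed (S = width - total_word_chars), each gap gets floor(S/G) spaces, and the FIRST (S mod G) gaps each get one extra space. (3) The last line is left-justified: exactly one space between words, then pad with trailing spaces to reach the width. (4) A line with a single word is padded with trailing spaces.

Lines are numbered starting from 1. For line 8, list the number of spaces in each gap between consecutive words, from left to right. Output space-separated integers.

Line 1: ['two', 'all'] (min_width=7, slack=7)
Line 2: ['chemistry'] (min_width=9, slack=5)
Line 3: ['island', 'sea', 'low'] (min_width=14, slack=0)
Line 4: ['I', 'a', 'brown'] (min_width=9, slack=5)
Line 5: ['banana', 'lion'] (min_width=11, slack=3)
Line 6: ['river', 'fox'] (min_width=9, slack=5)
Line 7: ['triangle', 'cup'] (min_width=12, slack=2)
Line 8: ['rice', 'box'] (min_width=8, slack=6)
Line 9: ['island', 'this'] (min_width=11, slack=3)

Answer: 7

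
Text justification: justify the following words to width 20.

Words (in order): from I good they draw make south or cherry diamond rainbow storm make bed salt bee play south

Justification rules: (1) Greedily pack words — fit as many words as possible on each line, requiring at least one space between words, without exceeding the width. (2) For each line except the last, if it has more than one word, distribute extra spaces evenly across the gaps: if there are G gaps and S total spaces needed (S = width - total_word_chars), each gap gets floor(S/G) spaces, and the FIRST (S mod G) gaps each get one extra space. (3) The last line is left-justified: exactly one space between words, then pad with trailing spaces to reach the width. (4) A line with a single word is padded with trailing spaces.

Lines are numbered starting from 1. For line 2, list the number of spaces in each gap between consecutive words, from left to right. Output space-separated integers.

Answer: 2 2 1

Derivation:
Line 1: ['from', 'I', 'good', 'they'] (min_width=16, slack=4)
Line 2: ['draw', 'make', 'south', 'or'] (min_width=18, slack=2)
Line 3: ['cherry', 'diamond'] (min_width=14, slack=6)
Line 4: ['rainbow', 'storm', 'make'] (min_width=18, slack=2)
Line 5: ['bed', 'salt', 'bee', 'play'] (min_width=17, slack=3)
Line 6: ['south'] (min_width=5, slack=15)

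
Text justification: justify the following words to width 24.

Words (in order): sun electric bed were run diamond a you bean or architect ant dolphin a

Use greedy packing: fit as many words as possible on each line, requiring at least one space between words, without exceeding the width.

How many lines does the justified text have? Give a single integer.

Line 1: ['sun', 'electric', 'bed', 'were'] (min_width=21, slack=3)
Line 2: ['run', 'diamond', 'a', 'you', 'bean'] (min_width=22, slack=2)
Line 3: ['or', 'architect', 'ant', 'dolphin'] (min_width=24, slack=0)
Line 4: ['a'] (min_width=1, slack=23)
Total lines: 4

Answer: 4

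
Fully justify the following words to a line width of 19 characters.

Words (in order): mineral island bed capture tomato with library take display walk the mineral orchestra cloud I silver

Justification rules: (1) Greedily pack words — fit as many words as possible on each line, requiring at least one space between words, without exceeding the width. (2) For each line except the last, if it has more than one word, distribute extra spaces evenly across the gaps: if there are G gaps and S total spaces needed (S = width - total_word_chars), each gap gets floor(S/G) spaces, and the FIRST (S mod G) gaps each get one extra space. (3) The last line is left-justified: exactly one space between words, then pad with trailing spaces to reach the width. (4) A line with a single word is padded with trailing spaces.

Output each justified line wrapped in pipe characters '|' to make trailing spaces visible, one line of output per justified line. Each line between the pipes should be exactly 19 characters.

Answer: |mineral  island bed|
|capture tomato with|
|library        take|
|display   walk  the|
|mineral   orchestra|
|cloud I silver     |

Derivation:
Line 1: ['mineral', 'island', 'bed'] (min_width=18, slack=1)
Line 2: ['capture', 'tomato', 'with'] (min_width=19, slack=0)
Line 3: ['library', 'take'] (min_width=12, slack=7)
Line 4: ['display', 'walk', 'the'] (min_width=16, slack=3)
Line 5: ['mineral', 'orchestra'] (min_width=17, slack=2)
Line 6: ['cloud', 'I', 'silver'] (min_width=14, slack=5)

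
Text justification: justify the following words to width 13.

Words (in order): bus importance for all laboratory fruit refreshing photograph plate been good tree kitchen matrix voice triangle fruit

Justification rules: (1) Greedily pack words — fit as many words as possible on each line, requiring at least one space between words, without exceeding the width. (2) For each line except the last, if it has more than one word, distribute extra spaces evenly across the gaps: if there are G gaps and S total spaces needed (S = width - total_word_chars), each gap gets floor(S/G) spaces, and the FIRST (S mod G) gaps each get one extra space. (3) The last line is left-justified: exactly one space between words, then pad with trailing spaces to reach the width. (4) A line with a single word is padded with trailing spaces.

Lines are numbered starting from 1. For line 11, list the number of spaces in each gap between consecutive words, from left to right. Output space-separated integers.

Line 1: ['bus'] (min_width=3, slack=10)
Line 2: ['importance'] (min_width=10, slack=3)
Line 3: ['for', 'all'] (min_width=7, slack=6)
Line 4: ['laboratory'] (min_width=10, slack=3)
Line 5: ['fruit'] (min_width=5, slack=8)
Line 6: ['refreshing'] (min_width=10, slack=3)
Line 7: ['photograph'] (min_width=10, slack=3)
Line 8: ['plate', 'been'] (min_width=10, slack=3)
Line 9: ['good', 'tree'] (min_width=9, slack=4)
Line 10: ['kitchen'] (min_width=7, slack=6)
Line 11: ['matrix', 'voice'] (min_width=12, slack=1)
Line 12: ['triangle'] (min_width=8, slack=5)
Line 13: ['fruit'] (min_width=5, slack=8)

Answer: 2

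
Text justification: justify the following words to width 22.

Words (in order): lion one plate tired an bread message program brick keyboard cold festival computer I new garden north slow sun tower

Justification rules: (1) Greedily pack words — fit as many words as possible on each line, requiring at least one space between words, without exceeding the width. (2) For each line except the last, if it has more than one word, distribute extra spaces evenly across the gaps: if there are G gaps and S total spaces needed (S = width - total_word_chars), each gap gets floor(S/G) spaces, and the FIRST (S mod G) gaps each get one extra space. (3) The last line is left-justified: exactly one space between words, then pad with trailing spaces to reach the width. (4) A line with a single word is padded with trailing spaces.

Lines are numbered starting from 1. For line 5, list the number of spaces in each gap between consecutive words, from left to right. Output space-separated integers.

Line 1: ['lion', 'one', 'plate', 'tired'] (min_width=20, slack=2)
Line 2: ['an', 'bread', 'message'] (min_width=16, slack=6)
Line 3: ['program', 'brick', 'keyboard'] (min_width=22, slack=0)
Line 4: ['cold', 'festival', 'computer'] (min_width=22, slack=0)
Line 5: ['I', 'new', 'garden', 'north'] (min_width=18, slack=4)
Line 6: ['slow', 'sun', 'tower'] (min_width=14, slack=8)

Answer: 3 2 2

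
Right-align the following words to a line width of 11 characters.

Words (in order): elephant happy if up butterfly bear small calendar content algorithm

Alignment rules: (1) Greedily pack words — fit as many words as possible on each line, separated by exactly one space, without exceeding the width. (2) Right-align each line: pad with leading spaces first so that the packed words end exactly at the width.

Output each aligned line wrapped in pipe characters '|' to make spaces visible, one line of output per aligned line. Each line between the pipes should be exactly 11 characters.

Answer: |   elephant|
|happy if up|
|  butterfly|
| bear small|
|   calendar|
|    content|
|  algorithm|

Derivation:
Line 1: ['elephant'] (min_width=8, slack=3)
Line 2: ['happy', 'if', 'up'] (min_width=11, slack=0)
Line 3: ['butterfly'] (min_width=9, slack=2)
Line 4: ['bear', 'small'] (min_width=10, slack=1)
Line 5: ['calendar'] (min_width=8, slack=3)
Line 6: ['content'] (min_width=7, slack=4)
Line 7: ['algorithm'] (min_width=9, slack=2)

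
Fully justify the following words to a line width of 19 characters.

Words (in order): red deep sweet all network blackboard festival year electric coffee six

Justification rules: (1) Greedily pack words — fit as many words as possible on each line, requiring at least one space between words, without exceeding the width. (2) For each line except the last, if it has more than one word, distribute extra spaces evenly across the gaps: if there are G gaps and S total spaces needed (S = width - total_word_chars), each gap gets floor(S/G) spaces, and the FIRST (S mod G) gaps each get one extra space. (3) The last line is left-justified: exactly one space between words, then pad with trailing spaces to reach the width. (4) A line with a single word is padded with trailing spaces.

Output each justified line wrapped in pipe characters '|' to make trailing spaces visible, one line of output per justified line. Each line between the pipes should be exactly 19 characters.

Answer: |red  deep sweet all|
|network  blackboard|
|festival       year|
|electric coffee six|

Derivation:
Line 1: ['red', 'deep', 'sweet', 'all'] (min_width=18, slack=1)
Line 2: ['network', 'blackboard'] (min_width=18, slack=1)
Line 3: ['festival', 'year'] (min_width=13, slack=6)
Line 4: ['electric', 'coffee', 'six'] (min_width=19, slack=0)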